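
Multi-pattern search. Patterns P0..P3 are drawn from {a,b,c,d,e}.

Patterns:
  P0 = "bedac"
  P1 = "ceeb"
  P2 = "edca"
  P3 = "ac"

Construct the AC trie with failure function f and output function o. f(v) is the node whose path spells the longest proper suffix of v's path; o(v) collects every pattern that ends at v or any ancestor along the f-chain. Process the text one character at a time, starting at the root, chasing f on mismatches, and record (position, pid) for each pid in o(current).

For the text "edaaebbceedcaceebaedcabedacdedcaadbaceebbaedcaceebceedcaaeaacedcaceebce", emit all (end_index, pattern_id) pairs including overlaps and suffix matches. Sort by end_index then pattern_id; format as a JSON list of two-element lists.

Build:
Trie (insert patterns):
  n0 'ε': a→14 b→1 c→6 e→10
  n1 'b': e→2
  n2 'be': d→3
  n3 'bed': a→4
  n4 'beda': c→5
  n5 'bedac': ·  ←P0
  n6 'c': e→7
  n7 'ce': e→8
  n8 'cee': b→9
  n9 'ceeb': ·  ←P1
  n10 'e': d→11
  n11 'ed': c→12
  n12 'edc': a→13
  n13 'edca': ·  ←P2
  n14 'a': c→15
  n15 'ac': ·  ←P3

Failure links (BFS by depth):
  n1('b'): parent n0 fail=0; on 'b' 0 → fail=0;  out ∅∪∅=∅
  n6('c'): parent n0 fail=0; on 'c' 0 → fail=0;  out ∅∪∅=∅
  n10('e'): parent n0 fail=0; on 'e' 0 → fail=0;  out ∅∪∅=∅
  n14('a'): parent n0 fail=0; on 'a' 0 → fail=0;  out ∅∪∅=∅
  n2('be'): parent n1 fail=0; on 'e' 0 → fail=10;  out ∅∪∅=∅
  n7('ce'): parent n6 fail=0; on 'e' 0 → fail=10;  out ∅∪∅=∅
  n11('ed'): parent n10 fail=0; on 'd' 0 → fail=0;  out ∅∪∅=∅
  n15('ac'): parent n14 fail=0; on 'c' 0 → fail=6;  out {3}∪∅={3}
  n3('bed'): parent n2 fail=10; on 'd' 10 → fail=11;  out ∅∪∅=∅
  n8('cee'): parent n7 fail=10; on 'e' 10→0 → fail=10;  out ∅∪∅=∅
  n12('edc'): parent n11 fail=0; on 'c' 0 → fail=6;  out ∅∪∅=∅
  n4('beda'): parent n3 fail=11; on 'a' 11→0 → fail=14;  out ∅∪∅=∅
  n9('ceeb'): parent n8 fail=10; on 'b' 10→0 → fail=1;  out {1}∪∅={1}
  n13('edca'): parent n12 fail=6; on 'a' 6→0 → fail=14;  out {2}∪∅={2}
  n5('bedac'): parent n4 fail=14; on 'c' 14 → fail=15;  out {0}∪{3}={0,3}

Text stream:
[0] read 'e'  n0⇒n10
[1] read 'd'  n10⇒n11
[2] read 'a'  n11⇒n14 ·f
[3] read 'a'  n14⇒n14 ·f
[4] read 'e'  n14⇒n10 ·f
[5] read 'b'  n10⇒n1 ·f
[6] read 'b'  n1⇒n1 ·f
[7] read 'c'  n1⇒n6 ·f
[8] read 'e'  n6⇒n7
[9] read 'e'  n7⇒n8
[10] read 'd'  n8⇒n11 ·f
[11] read 'c'  n11⇒n12
[12] read 'a'  n12⇒n13  emit P2@[9:12]
[13] read 'c'  n13⇒n15 ·f  emit P3@[12:13]
[14] read 'e'  n15⇒n7 ·f
[15] read 'e'  n7⇒n8
[16] read 'b'  n8⇒n9  emit P1@[13:16]
[17] read 'a'  n9⇒n14 ·f
[18] read 'e'  n14⇒n10 ·f
[19] read 'd'  n10⇒n11
[20] read 'c'  n11⇒n12
[21] read 'a'  n12⇒n13  emit P2@[18:21]
[22] read 'b'  n13⇒n1 ·f
[23] read 'e'  n1⇒n2
[24] read 'd'  n2⇒n3
[25] read 'a'  n3⇒n4
[26] read 'c'  n4⇒n5  emit P0@[22:26],P3@[25:26]
[27] read 'd'  n5⇒n0 ·f
[28] read 'e'  n0⇒n10
[29] read 'd'  n10⇒n11
[30] read 'c'  n11⇒n12
[31] read 'a'  n12⇒n13  emit P2@[28:31]
[32] read 'a'  n13⇒n14 ·f
[33] read 'd'  n14⇒n0 ·f
[34] read 'b'  n0⇒n1
[35] read 'a'  n1⇒n14 ·f
[36] read 'c'  n14⇒n15  emit P3@[35:36]
[37] read 'e'  n15⇒n7 ·f
[38] read 'e'  n7⇒n8
[39] read 'b'  n8⇒n9  emit P1@[36:39]
[40] read 'b'  n9⇒n1 ·f
[41] read 'a'  n1⇒n14 ·f
[42] read 'e'  n14⇒n10 ·f
[43] read 'd'  n10⇒n11
[44] read 'c'  n11⇒n12
[45] read 'a'  n12⇒n13  emit P2@[42:45]
[46] read 'c'  n13⇒n15 ·f  emit P3@[45:46]
[47] read 'e'  n15⇒n7 ·f
[48] read 'e'  n7⇒n8
[49] read 'b'  n8⇒n9  emit P1@[46:49]
[50] read 'c'  n9⇒n6 ·f
[51] read 'e'  n6⇒n7
[52] read 'e'  n7⇒n8
[53] read 'd'  n8⇒n11 ·f
[54] read 'c'  n11⇒n12
[55] read 'a'  n12⇒n13  emit P2@[52:55]
[56] read 'a'  n13⇒n14 ·f
[57] read 'e'  n14⇒n10 ·f
[58] read 'a'  n10⇒n14 ·f
[59] read 'a'  n14⇒n14 ·f
[60] read 'c'  n14⇒n15  emit P3@[59:60]
[61] read 'e'  n15⇒n7 ·f
[62] read 'd'  n7⇒n11 ·f
[63] read 'c'  n11⇒n12
[64] read 'a'  n12⇒n13  emit P2@[61:64]
[65] read 'c'  n13⇒n15 ·f  emit P3@[64:65]
[66] read 'e'  n15⇒n7 ·f
[67] read 'e'  n7⇒n8
[68] read 'b'  n8⇒n9  emit P1@[65:68]
[69] read 'c'  n9⇒n6 ·f
[70] read 'e'  n6⇒n7

Result: [[12,2],[13,3],[16,1],[21,2],[26,0],[26,3],[31,2],[36,3],[39,1],[45,2],[46,3],[49,1],[55,2],[60,3],[64,2],[65,3],[68,1]]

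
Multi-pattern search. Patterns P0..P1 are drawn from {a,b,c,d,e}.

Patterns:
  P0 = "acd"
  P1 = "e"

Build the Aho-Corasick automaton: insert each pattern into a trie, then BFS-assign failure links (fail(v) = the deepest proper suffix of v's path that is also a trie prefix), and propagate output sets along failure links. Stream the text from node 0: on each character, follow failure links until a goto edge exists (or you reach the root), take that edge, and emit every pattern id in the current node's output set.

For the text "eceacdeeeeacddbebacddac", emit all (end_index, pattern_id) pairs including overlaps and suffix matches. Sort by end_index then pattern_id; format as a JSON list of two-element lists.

Build:
Trie nodes:
  n0 'ε': a→1 e→4
  n1 'a': c→2
  n2 'ac': d→3
  n3 'acd': ·  [P0 ends]
  n4 'e': ·  [P1 ends]

Failure links (BFS by depth):
  n1('a'): parent n0 fail=0; on 'a' 0 → fail=0;  out ∅∪∅=∅
  n4('e'): parent n0 fail=0; on 'e' 0 → fail=0;  out {1}∪∅={1}
  n2('ac'): parent n1 fail=0; on 'c' 0 → fail=0;  out ∅∪∅=∅
  n3('acd'): parent n2 fail=0; on 'd' 0 → fail=0;  out {0}∪∅={0}

Run:
[0] read 'e'  n0⇒n4  → match P1@[0:0]
[1] read 'c'  n4⇒n0 ·f
[2] read 'e'  n0⇒n4  → match P1@[2:2]
[3] read 'a'  n4⇒n1 ·f
[4] read 'c'  n1⇒n2
[5] read 'd'  n2⇒n3  → match P0@[3:5]
[6] read 'e'  n3⇒n4 ·f  → match P1@[6:6]
[7] read 'e'  n4⇒n4 ·f  → match P1@[7:7]
[8] read 'e'  n4⇒n4 ·f  → match P1@[8:8]
[9] read 'e'  n4⇒n4 ·f  → match P1@[9:9]
[10] read 'a'  n4⇒n1 ·f
[11] read 'c'  n1⇒n2
[12] read 'd'  n2⇒n3  → match P0@[10:12]
[13] read 'd'  n3⇒n0 ·f
[14] read 'b'  n0⇒n0
[15] read 'e'  n0⇒n4  → match P1@[15:15]
[16] read 'b'  n4⇒n0 ·f
[17] read 'a'  n0⇒n1
[18] read 'c'  n1⇒n2
[19] read 'd'  n2⇒n3  → match P0@[17:19]
[20] read 'd'  n3⇒n0 ·f
[21] read 'a'  n0⇒n1
[22] read 'c'  n1⇒n2

All matches (sorted): [[0,1],[2,1],[5,0],[6,1],[7,1],[8,1],[9,1],[12,0],[15,1],[19,0]]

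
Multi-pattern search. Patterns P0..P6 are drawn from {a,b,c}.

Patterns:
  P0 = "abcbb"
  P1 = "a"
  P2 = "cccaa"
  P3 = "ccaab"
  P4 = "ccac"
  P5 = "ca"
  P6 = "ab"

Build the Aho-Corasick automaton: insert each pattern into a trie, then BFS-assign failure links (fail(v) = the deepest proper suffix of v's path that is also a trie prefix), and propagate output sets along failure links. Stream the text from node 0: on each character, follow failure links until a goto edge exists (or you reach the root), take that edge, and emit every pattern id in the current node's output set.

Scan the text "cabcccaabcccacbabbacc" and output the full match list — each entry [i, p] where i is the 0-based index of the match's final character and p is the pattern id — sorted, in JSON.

Build automaton:
Trie (insert patterns):
  n0 'ε': a→1 c→6
  n1 'a': b→2  ←P1
  n2 'ab': c→3  ←P6
  n3 'abc': b→4
  n4 'abcb': b→5
  n5 'abcbb': ·  ←P0
  n6 'c': a→15 c→7
  n7 'cc': a→11 c→8
  n8 'ccc': a→9
  n9 'ccca': a→10
  n10 'cccaa': ·  ←P2
  n11 'cca': a→12 c→14
  n12 'ccaa': b→13
  n13 'ccaab': ·  ←P3
  n14 'ccac': ·  ←P4
  n15 'ca': ·  ←P5

Failure links (BFS by depth):
  fail(1) 'a': from fail(0)=0 chase 'a': 0 ⇒ 0;  out={1}∪out(0)={1}
  fail(6) 'c': from fail(0)=0 chase 'c': 0 ⇒ 0;  out=∅∪out(0)=∅
  fail(2) 'ab': from fail(1)=0 chase 'b': 0 ⇒ 0;  out={6}∪out(0)={6}
  fail(7) 'cc': from fail(6)=0 chase 'c': 0 ⇒ 6;  out=∅∪out(6)=∅
  fail(15) 'ca': from fail(6)=0 chase 'a': 0 ⇒ 1;  out={5}∪out(1)={1,5}
  fail(3) 'abc': from fail(2)=0 chase 'c': 0 ⇒ 6;  out=∅∪out(6)=∅
  fail(8) 'ccc': from fail(7)=6 chase 'c': 6 ⇒ 7;  out=∅∪out(7)=∅
  fail(11) 'cca': from fail(7)=6 chase 'a': 6 ⇒ 15;  out=∅∪out(15)={1,5}
  fail(4) 'abcb': from fail(3)=6 chase 'b': 6→0 ⇒ 0;  out=∅∪out(0)=∅
  fail(9) 'ccca': from fail(8)=7 chase 'a': 7 ⇒ 11;  out=∅∪out(11)={1,5}
  fail(12) 'ccaa': from fail(11)=15 chase 'a': 15→1→0 ⇒ 1;  out=∅∪out(1)={1}
  fail(14) 'ccac': from fail(11)=15 chase 'c': 15→1→0 ⇒ 6;  out={4}∪out(6)={4}
  fail(5) 'abcbb': from fail(4)=0 chase 'b': 0 ⇒ 0;  out={0}∪out(0)={0}
  fail(10) 'cccaa': from fail(9)=11 chase 'a': 11 ⇒ 12;  out={2}∪out(12)={1,2}
  fail(13) 'ccaab': from fail(12)=1 chase 'b': 1 ⇒ 2;  out={3}∪out(2)={3,6}

Scan:
i=0 'c': node 0→6
i=1 'a': node 6→15  → match P1@[1:1],P5@[0:1]
i=2 'b': node 15→2 ·f  → match P6@[1:2]
i=3 'c': node 2→3
i=4 'c': node 3→7 ·f
i=5 'c': node 7→8
i=6 'a': node 8→9  → match P1@[6:6],P5@[5:6]
i=7 'a': node 9→10  → match P1@[7:7],P2@[3:7]
i=8 'b': node 10→13 ·f  → match P3@[4:8],P6@[7:8]
i=9 'c': node 13→3 ·f
i=10 'c': node 3→7 ·f
i=11 'c': node 7→8
i=12 'a': node 8→9  → match P1@[12:12],P5@[11:12]
i=13 'c': node 9→14 ·f  → match P4@[10:13]
i=14 'b': node 14→0 ·f
i=15 'a': node 0→1  → match P1@[15:15]
i=16 'b': node 1→2  → match P6@[15:16]
i=17 'b': node 2→0 ·f
i=18 'a': node 0→1  → match P1@[18:18]
i=19 'c': node 1→6 ·f
i=20 'c': node 6→7

All matches (sorted): [[1,1],[1,5],[2,6],[6,1],[6,5],[7,1],[7,2],[8,3],[8,6],[12,1],[12,5],[13,4],[15,1],[16,6],[18,1]]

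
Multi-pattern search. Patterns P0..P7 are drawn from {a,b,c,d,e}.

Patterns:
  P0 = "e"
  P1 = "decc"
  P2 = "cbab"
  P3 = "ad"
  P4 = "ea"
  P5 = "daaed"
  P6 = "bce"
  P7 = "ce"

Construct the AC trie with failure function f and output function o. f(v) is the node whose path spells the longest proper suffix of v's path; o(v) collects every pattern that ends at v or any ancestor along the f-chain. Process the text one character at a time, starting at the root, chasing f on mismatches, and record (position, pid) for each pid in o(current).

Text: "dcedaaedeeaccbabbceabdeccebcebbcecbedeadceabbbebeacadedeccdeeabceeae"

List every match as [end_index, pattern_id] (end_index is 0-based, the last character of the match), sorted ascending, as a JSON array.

Build automaton:
Trie (insert patterns):
  0='ε' goto a→10 b→17 c→6 d→2 e→1
  1='e' goto a→12  [P0 ends]
  2='d' goto a→13 e→3
  3='de' goto c→4
  4='dec' goto c→5
  5='decc' goto ·  [P1 ends]
  6='c' goto b→7 e→20
  7='cb' goto a→8
  8='cba' goto b→9
  9='cbab' goto ·  [P2 ends]
  10='a' goto d→11
  11='ad' goto ·  [P3 ends]
  12='ea' goto ·  [P4 ends]
  13='da' goto a→14
  14='daa' goto e→15
  15='daae' goto d→16
  16='daaed' goto ·  [P5 ends]
  17='b' goto c→18
  18='bc' goto e→19
  19='bce' goto ·  [P6 ends]
  20='ce' goto ·  [P7 ends]

Failure links (BFS by depth):
  fail(1) 'e': from fail(0)=0 chase 'e': 0 ⇒ 0;  out={0}∪out(0)={0}
  fail(2) 'd': from fail(0)=0 chase 'd': 0 ⇒ 0;  out=∅∪out(0)=∅
  fail(6) 'c': from fail(0)=0 chase 'c': 0 ⇒ 0;  out=∅∪out(0)=∅
  fail(10) 'a': from fail(0)=0 chase 'a': 0 ⇒ 0;  out=∅∪out(0)=∅
  fail(17) 'b': from fail(0)=0 chase 'b': 0 ⇒ 0;  out=∅∪out(0)=∅
  fail(3) 'de': from fail(2)=0 chase 'e': 0 ⇒ 1;  out=∅∪out(1)={0}
  fail(7) 'cb': from fail(6)=0 chase 'b': 0 ⇒ 17;  out=∅∪out(17)=∅
  fail(11) 'ad': from fail(10)=0 chase 'd': 0 ⇒ 2;  out={3}∪out(2)={3}
  fail(12) 'ea': from fail(1)=0 chase 'a': 0 ⇒ 10;  out={4}∪out(10)={4}
  fail(13) 'da': from fail(2)=0 chase 'a': 0 ⇒ 10;  out=∅∪out(10)=∅
  fail(18) 'bc': from fail(17)=0 chase 'c': 0 ⇒ 6;  out=∅∪out(6)=∅
  fail(20) 'ce': from fail(6)=0 chase 'e': 0 ⇒ 1;  out={7}∪out(1)={0,7}
  fail(4) 'dec': from fail(3)=1 chase 'c': 1→0 ⇒ 6;  out=∅∪out(6)=∅
  fail(8) 'cba': from fail(7)=17 chase 'a': 17→0 ⇒ 10;  out=∅∪out(10)=∅
  fail(14) 'daa': from fail(13)=10 chase 'a': 10→0 ⇒ 10;  out=∅∪out(10)=∅
  fail(19) 'bce': from fail(18)=6 chase 'e': 6 ⇒ 20;  out={6}∪out(20)={0,6,7}
  fail(5) 'decc': from fail(4)=6 chase 'c': 6→0 ⇒ 6;  out={1}∪out(6)={1}
  fail(9) 'cbab': from fail(8)=10 chase 'b': 10→0 ⇒ 17;  out={2}∪out(17)={2}
  fail(15) 'daae': from fail(14)=10 chase 'e': 10→0 ⇒ 1;  out=∅∪out(1)={0}
  fail(16) 'daaed': from fail(15)=1 chase 'd': 1→0 ⇒ 2;  out={5}∪out(2)={5}

Run:
[0] read 'd'  n0⇒n2
[1] read 'c'  n2⇒n6 (via fail)
[2] read 'e'  n6⇒n20  → match P0@[2:2],P7@[1:2]
[3] read 'd'  n20⇒n2 (via fail)
[4] read 'a'  n2⇒n13
[5] read 'a'  n13⇒n14
[6] read 'e'  n14⇒n15  → match P0@[6:6]
[7] read 'd'  n15⇒n16  → match P5@[3:7]
[8] read 'e'  n16⇒n3 (via fail)  → match P0@[8:8]
[9] read 'e'  n3⇒n1 (via fail)  → match P0@[9:9]
[10] read 'a'  n1⇒n12  → match P4@[9:10]
[11] read 'c'  n12⇒n6 (via fail)
[12] read 'c'  n6⇒n6 (via fail)
[13] read 'b'  n6⇒n7
[14] read 'a'  n7⇒n8
[15] read 'b'  n8⇒n9  → match P2@[12:15]
[16] read 'b'  n9⇒n17 (via fail)
[17] read 'c'  n17⇒n18
[18] read 'e'  n18⇒n19  → match P0@[18:18],P6@[16:18],P7@[17:18]
[19] read 'a'  n19⇒n12 (via fail)  → match P4@[18:19]
[20] read 'b'  n12⇒n17 (via fail)
[21] read 'd'  n17⇒n2 (via fail)
[22] read 'e'  n2⇒n3  → match P0@[22:22]
[23] read 'c'  n3⇒n4
[24] read 'c'  n4⇒n5  → match P1@[21:24]
[25] read 'e'  n5⇒n20 (via fail)  → match P0@[25:25],P7@[24:25]
[26] read 'b'  n20⇒n17 (via fail)
[27] read 'c'  n17⇒n18
[28] read 'e'  n18⇒n19  → match P0@[28:28],P6@[26:28],P7@[27:28]
[29] read 'b'  n19⇒n17 (via fail)
[30] read 'b'  n17⇒n17 (via fail)
[31] read 'c'  n17⇒n18
[32] read 'e'  n18⇒n19  → match P0@[32:32],P6@[30:32],P7@[31:32]
[33] read 'c'  n19⇒n6 (via fail)
[34] read 'b'  n6⇒n7
[35] read 'e'  n7⇒n1 (via fail)  → match P0@[35:35]
[36] read 'd'  n1⇒n2 (via fail)
[37] read 'e'  n2⇒n3  → match P0@[37:37]
[38] read 'a'  n3⇒n12 (via fail)  → match P4@[37:38]
[39] read 'd'  n12⇒n11 (via fail)  → match P3@[38:39]
[40] read 'c'  n11⇒n6 (via fail)
[41] read 'e'  n6⇒n20  → match P0@[41:41],P7@[40:41]
[42] read 'a'  n20⇒n12 (via fail)  → match P4@[41:42]
[43] read 'b'  n12⇒n17 (via fail)
[44] read 'b'  n17⇒n17 (via fail)
[45] read 'b'  n17⇒n17 (via fail)
[46] read 'e'  n17⇒n1 (via fail)  → match P0@[46:46]
[47] read 'b'  n1⇒n17 (via fail)
[48] read 'e'  n17⇒n1 (via fail)  → match P0@[48:48]
[49] read 'a'  n1⇒n12  → match P4@[48:49]
[50] read 'c'  n12⇒n6 (via fail)
[51] read 'a'  n6⇒n10 (via fail)
[52] read 'd'  n10⇒n11  → match P3@[51:52]
[53] read 'e'  n11⇒n3 (via fail)  → match P0@[53:53]
[54] read 'd'  n3⇒n2 (via fail)
[55] read 'e'  n2⇒n3  → match P0@[55:55]
[56] read 'c'  n3⇒n4
[57] read 'c'  n4⇒n5  → match P1@[54:57]
[58] read 'd'  n5⇒n2 (via fail)
[59] read 'e'  n2⇒n3  → match P0@[59:59]
[60] read 'e'  n3⇒n1 (via fail)  → match P0@[60:60]
[61] read 'a'  n1⇒n12  → match P4@[60:61]
[62] read 'b'  n12⇒n17 (via fail)
[63] read 'c'  n17⇒n18
[64] read 'e'  n18⇒n19  → match P0@[64:64],P6@[62:64],P7@[63:64]
[65] read 'e'  n19⇒n1 (via fail)  → match P0@[65:65]
[66] read 'a'  n1⇒n12  → match P4@[65:66]
[67] read 'e'  n12⇒n1 (via fail)  → match P0@[67:67]

Result: [[2,0],[2,7],[6,0],[7,5],[8,0],[9,0],[10,4],[15,2],[18,0],[18,6],[18,7],[19,4],[22,0],[24,1],[25,0],[25,7],[28,0],[28,6],[28,7],[32,0],[32,6],[32,7],[35,0],[37,0],[38,4],[39,3],[41,0],[41,7],[42,4],[46,0],[48,0],[49,4],[52,3],[53,0],[55,0],[57,1],[59,0],[60,0],[61,4],[64,0],[64,6],[64,7],[65,0],[66,4],[67,0]]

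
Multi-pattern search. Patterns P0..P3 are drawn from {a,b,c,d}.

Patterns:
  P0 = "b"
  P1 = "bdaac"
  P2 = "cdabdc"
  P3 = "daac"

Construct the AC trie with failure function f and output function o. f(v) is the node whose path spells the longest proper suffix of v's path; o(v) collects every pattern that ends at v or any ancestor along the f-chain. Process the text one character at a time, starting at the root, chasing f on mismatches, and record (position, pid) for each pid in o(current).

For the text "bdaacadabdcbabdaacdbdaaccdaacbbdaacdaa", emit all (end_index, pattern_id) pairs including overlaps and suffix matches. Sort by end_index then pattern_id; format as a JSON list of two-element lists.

Construct AC machine:
Trie (insert patterns):
  0='ε' goto b→1 c→6 d→12
  1='b' goto d→2  ←P0
  2='bd' goto a→3
  3='bda' goto a→4
  4='bdaa' goto c→5
  5='bdaac' goto ·  ←P1
  6='c' goto d→7
  7='cd' goto a→8
  8='cda' goto b→9
  9='cdab' goto d→10
  10='cdabd' goto c→11
  11='cdabdc' goto ·  ←P2
  12='d' goto a→13
  13='da' goto a→14
  14='daa' goto c→15
  15='daac' goto ·  ←P3

BFS fail/out derivation:
  fail(1) 'b': from fail(0)=0 chase 'b': 0 ⇒ 0;  out={0}∪out(0)={0}
  fail(6) 'c': from fail(0)=0 chase 'c': 0 ⇒ 0;  out=∅∪out(0)=∅
  fail(12) 'd': from fail(0)=0 chase 'd': 0 ⇒ 0;  out=∅∪out(0)=∅
  fail(2) 'bd': from fail(1)=0 chase 'd': 0 ⇒ 12;  out=∅∪out(12)=∅
  fail(7) 'cd': from fail(6)=0 chase 'd': 0 ⇒ 12;  out=∅∪out(12)=∅
  fail(13) 'da': from fail(12)=0 chase 'a': 0 ⇒ 0;  out=∅∪out(0)=∅
  fail(3) 'bda': from fail(2)=12 chase 'a': 12 ⇒ 13;  out=∅∪out(13)=∅
  fail(8) 'cda': from fail(7)=12 chase 'a': 12 ⇒ 13;  out=∅∪out(13)=∅
  fail(14) 'daa': from fail(13)=0 chase 'a': 0 ⇒ 0;  out=∅∪out(0)=∅
  fail(4) 'bdaa': from fail(3)=13 chase 'a': 13 ⇒ 14;  out=∅∪out(14)=∅
  fail(9) 'cdab': from fail(8)=13 chase 'b': 13→0 ⇒ 1;  out=∅∪out(1)={0}
  fail(15) 'daac': from fail(14)=0 chase 'c': 0 ⇒ 6;  out={3}∪out(6)={3}
  fail(5) 'bdaac': from fail(4)=14 chase 'c': 14 ⇒ 15;  out={1}∪out(15)={1,3}
  fail(10) 'cdabd': from fail(9)=1 chase 'd': 1 ⇒ 2;  out=∅∪out(2)=∅
  fail(11) 'cdabdc': from fail(10)=2 chase 'c': 2→12→0 ⇒ 6;  out={2}∪out(6)={2}

Scan:
i=0 'b': node 0→1  emit P0@[0:0]
i=1 'd': node 1→2
i=2 'a': node 2→3
i=3 'a': node 3→4
i=4 'c': node 4→5  emit P1@[0:4],P3@[1:4]
i=5 'a': node 5→0 (fail-walked)
i=6 'd': node 0→12
i=7 'a': node 12→13
i=8 'b': node 13→1 (fail-walked)  emit P0@[8:8]
i=9 'd': node 1→2
i=10 'c': node 2→6 (fail-walked)
i=11 'b': node 6→1 (fail-walked)  emit P0@[11:11]
i=12 'a': node 1→0 (fail-walked)
i=13 'b': node 0→1  emit P0@[13:13]
i=14 'd': node 1→2
i=15 'a': node 2→3
i=16 'a': node 3→4
i=17 'c': node 4→5  emit P1@[13:17],P3@[14:17]
i=18 'd': node 5→7 (fail-walked)
i=19 'b': node 7→1 (fail-walked)  emit P0@[19:19]
i=20 'd': node 1→2
i=21 'a': node 2→3
i=22 'a': node 3→4
i=23 'c': node 4→5  emit P1@[19:23],P3@[20:23]
i=24 'c': node 5→6 (fail-walked)
i=25 'd': node 6→7
i=26 'a': node 7→8
i=27 'a': node 8→14 (fail-walked)
i=28 'c': node 14→15  emit P3@[25:28]
i=29 'b': node 15→1 (fail-walked)  emit P0@[29:29]
i=30 'b': node 1→1 (fail-walked)  emit P0@[30:30]
i=31 'd': node 1→2
i=32 'a': node 2→3
i=33 'a': node 3→4
i=34 'c': node 4→5  emit P1@[30:34],P3@[31:34]
i=35 'd': node 5→7 (fail-walked)
i=36 'a': node 7→8
i=37 'a': node 8→14 (fail-walked)

Result: [[0,0],[4,1],[4,3],[8,0],[11,0],[13,0],[17,1],[17,3],[19,0],[23,1],[23,3],[28,3],[29,0],[30,0],[34,1],[34,3]]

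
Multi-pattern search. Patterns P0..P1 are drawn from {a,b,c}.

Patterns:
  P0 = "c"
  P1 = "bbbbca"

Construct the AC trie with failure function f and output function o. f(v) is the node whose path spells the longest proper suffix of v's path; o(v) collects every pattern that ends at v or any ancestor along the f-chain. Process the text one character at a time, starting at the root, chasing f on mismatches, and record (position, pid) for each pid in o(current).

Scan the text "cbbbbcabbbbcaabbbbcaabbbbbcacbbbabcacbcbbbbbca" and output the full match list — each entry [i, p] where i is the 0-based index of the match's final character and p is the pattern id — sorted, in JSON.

Build automaton:
Trie (insert patterns):
  0='ε' goto b→2 c→1
  1='c' goto ·  [P0 ends]
  2='b' goto b→3
  3='bb' goto b→4
  4='bbb' goto b→5
  5='bbbb' goto c→6
  6='bbbbc' goto a→7
  7='bbbbca' goto ·  [P1 ends]

Failure links (BFS by depth):
  fail(1) 'c': from fail(0)=0 chase 'c': 0 ⇒ 0;  out={0}∪out(0)={0}
  fail(2) 'b': from fail(0)=0 chase 'b': 0 ⇒ 0;  out=∅∪out(0)=∅
  fail(3) 'bb': from fail(2)=0 chase 'b': 0 ⇒ 2;  out=∅∪out(2)=∅
  fail(4) 'bbb': from fail(3)=2 chase 'b': 2 ⇒ 3;  out=∅∪out(3)=∅
  fail(5) 'bbbb': from fail(4)=3 chase 'b': 3 ⇒ 4;  out=∅∪out(4)=∅
  fail(6) 'bbbbc': from fail(5)=4 chase 'c': 4→3→2→0 ⇒ 1;  out=∅∪out(1)={0}
  fail(7) 'bbbbca': from fail(6)=1 chase 'a': 1→0 ⇒ 0;  out={1}∪out(0)={1}

Run:
i=0 'c': node 0→1  ** P0@[0:0]
i=1 'b': node 1→2 ·f
i=2 'b': node 2→3
i=3 'b': node 3→4
i=4 'b': node 4→5
i=5 'c': node 5→6  ** P0@[5:5]
i=6 'a': node 6→7  ** P1@[1:6]
i=7 'b': node 7→2 ·f
i=8 'b': node 2→3
i=9 'b': node 3→4
i=10 'b': node 4→5
i=11 'c': node 5→6  ** P0@[11:11]
i=12 'a': node 6→7  ** P1@[7:12]
i=13 'a': node 7→0 ·f
i=14 'b': node 0→2
i=15 'b': node 2→3
i=16 'b': node 3→4
i=17 'b': node 4→5
i=18 'c': node 5→6  ** P0@[18:18]
i=19 'a': node 6→7  ** P1@[14:19]
i=20 'a': node 7→0 ·f
i=21 'b': node 0→2
i=22 'b': node 2→3
i=23 'b': node 3→4
i=24 'b': node 4→5
i=25 'b': node 5→5 ·f
i=26 'c': node 5→6  ** P0@[26:26]
i=27 'a': node 6→7  ** P1@[22:27]
i=28 'c': node 7→1 ·f  ** P0@[28:28]
i=29 'b': node 1→2 ·f
i=30 'b': node 2→3
i=31 'b': node 3→4
i=32 'a': node 4→0 ·f
i=33 'b': node 0→2
i=34 'c': node 2→1 ·f  ** P0@[34:34]
i=35 'a': node 1→0 ·f
i=36 'c': node 0→1  ** P0@[36:36]
i=37 'b': node 1→2 ·f
i=38 'c': node 2→1 ·f  ** P0@[38:38]
i=39 'b': node 1→2 ·f
i=40 'b': node 2→3
i=41 'b': node 3→4
i=42 'b': node 4→5
i=43 'b': node 5→5 ·f
i=44 'c': node 5→6  ** P0@[44:44]
i=45 'a': node 6→7  ** P1@[40:45]

Matches: [[0,0],[5,0],[6,1],[11,0],[12,1],[18,0],[19,1],[26,0],[27,1],[28,0],[34,0],[36,0],[38,0],[44,0],[45,1]]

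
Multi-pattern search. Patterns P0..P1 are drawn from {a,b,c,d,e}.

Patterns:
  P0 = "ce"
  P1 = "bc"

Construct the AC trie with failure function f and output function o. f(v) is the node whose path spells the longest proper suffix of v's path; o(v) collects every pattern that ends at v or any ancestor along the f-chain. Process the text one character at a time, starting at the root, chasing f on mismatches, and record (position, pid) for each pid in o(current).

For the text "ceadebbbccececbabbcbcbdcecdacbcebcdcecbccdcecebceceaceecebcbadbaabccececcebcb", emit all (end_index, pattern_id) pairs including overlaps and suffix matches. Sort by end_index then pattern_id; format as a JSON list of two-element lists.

Build automaton:
Trie (insert patterns):
  0='ε' goto b→3 c→1
  1='c' goto e→2
  2='ce' goto ·  [P0 ends]
  3='b' goto c→4
  4='bc' goto ·  [P1 ends]

Failure links (BFS by depth):
  n1('c'): parent n0 fail=0; on 'c' 0 → fail=0;  out ∅∪∅=∅
  n3('b'): parent n0 fail=0; on 'b' 0 → fail=0;  out ∅∪∅=∅
  n2('ce'): parent n1 fail=0; on 'e' 0 → fail=0;  out {0}∪∅={0}
  n4('bc'): parent n3 fail=0; on 'c' 0 → fail=1;  out {1}∪∅={1}

Run:
pos 0 'c': at 1
pos 1 'e': at 2  ** P0@[0:1]
pos 2 'a': at 0 ·f
pos 3 'd': at 0
pos 4 'e': at 0
pos 5 'b': at 3
pos 6 'b': at 3 ·f
pos 7 'b': at 3 ·f
pos 8 'c': at 4  ** P1@[7:8]
pos 9 'c': at 1 ·f
pos 10 'e': at 2  ** P0@[9:10]
pos 11 'c': at 1 ·f
pos 12 'e': at 2  ** P0@[11:12]
pos 13 'c': at 1 ·f
pos 14 'b': at 3 ·f
pos 15 'a': at 0 ·f
pos 16 'b': at 3
pos 17 'b': at 3 ·f
pos 18 'c': at 4  ** P1@[17:18]
pos 19 'b': at 3 ·f
pos 20 'c': at 4  ** P1@[19:20]
pos 21 'b': at 3 ·f
pos 22 'd': at 0 ·f
pos 23 'c': at 1
pos 24 'e': at 2  ** P0@[23:24]
pos 25 'c': at 1 ·f
pos 26 'd': at 0 ·f
pos 27 'a': at 0
pos 28 'c': at 1
pos 29 'b': at 3 ·f
pos 30 'c': at 4  ** P1@[29:30]
pos 31 'e': at 2 ·f  ** P0@[30:31]
pos 32 'b': at 3 ·f
pos 33 'c': at 4  ** P1@[32:33]
pos 34 'd': at 0 ·f
pos 35 'c': at 1
pos 36 'e': at 2  ** P0@[35:36]
pos 37 'c': at 1 ·f
pos 38 'b': at 3 ·f
pos 39 'c': at 4  ** P1@[38:39]
pos 40 'c': at 1 ·f
pos 41 'd': at 0 ·f
pos 42 'c': at 1
pos 43 'e': at 2  ** P0@[42:43]
pos 44 'c': at 1 ·f
pos 45 'e': at 2  ** P0@[44:45]
pos 46 'b': at 3 ·f
pos 47 'c': at 4  ** P1@[46:47]
pos 48 'e': at 2 ·f  ** P0@[47:48]
pos 49 'c': at 1 ·f
pos 50 'e': at 2  ** P0@[49:50]
pos 51 'a': at 0 ·f
pos 52 'c': at 1
pos 53 'e': at 2  ** P0@[52:53]
pos 54 'e': at 0 ·f
pos 55 'c': at 1
pos 56 'e': at 2  ** P0@[55:56]
pos 57 'b': at 3 ·f
pos 58 'c': at 4  ** P1@[57:58]
pos 59 'b': at 3 ·f
pos 60 'a': at 0 ·f
pos 61 'd': at 0
pos 62 'b': at 3
pos 63 'a': at 0 ·f
pos 64 'a': at 0
pos 65 'b': at 3
pos 66 'c': at 4  ** P1@[65:66]
pos 67 'c': at 1 ·f
pos 68 'e': at 2  ** P0@[67:68]
pos 69 'c': at 1 ·f
pos 70 'e': at 2  ** P0@[69:70]
pos 71 'c': at 1 ·f
pos 72 'c': at 1 ·f
pos 73 'e': at 2  ** P0@[72:73]
pos 74 'b': at 3 ·f
pos 75 'c': at 4  ** P1@[74:75]
pos 76 'b': at 3 ·f

Result: [[1,0],[8,1],[10,0],[12,0],[18,1],[20,1],[24,0],[30,1],[31,0],[33,1],[36,0],[39,1],[43,0],[45,0],[47,1],[48,0],[50,0],[53,0],[56,0],[58,1],[66,1],[68,0],[70,0],[73,0],[75,1]]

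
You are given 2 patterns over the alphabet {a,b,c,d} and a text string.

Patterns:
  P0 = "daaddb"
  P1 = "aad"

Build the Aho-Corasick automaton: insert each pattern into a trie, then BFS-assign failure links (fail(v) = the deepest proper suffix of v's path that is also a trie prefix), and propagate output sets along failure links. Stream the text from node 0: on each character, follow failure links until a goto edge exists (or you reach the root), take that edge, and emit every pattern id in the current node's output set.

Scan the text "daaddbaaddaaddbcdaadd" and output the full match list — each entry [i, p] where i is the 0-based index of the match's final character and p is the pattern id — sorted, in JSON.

Construct AC machine:
Trie nodes:
  0='ε' goto a→7 d→1
  1='d' goto a→2
  2='da' goto a→3
  3='daa' goto d→4
  4='daad' goto d→5
  5='daadd' goto b→6
  6='daaddb' goto ·  [P0 ends]
  7='a' goto a→8
  8='aa' goto d→9
  9='aad' goto ·  [P1 ends]

BFS fail/out derivation:
  fail(1) 'd': from fail(0)=0 chase 'd': 0 ⇒ 0;  out=∅∪out(0)=∅
  fail(7) 'a': from fail(0)=0 chase 'a': 0 ⇒ 0;  out=∅∪out(0)=∅
  fail(2) 'da': from fail(1)=0 chase 'a': 0 ⇒ 7;  out=∅∪out(7)=∅
  fail(8) 'aa': from fail(7)=0 chase 'a': 0 ⇒ 7;  out=∅∪out(7)=∅
  fail(3) 'daa': from fail(2)=7 chase 'a': 7 ⇒ 8;  out=∅∪out(8)=∅
  fail(9) 'aad': from fail(8)=7 chase 'd': 7→0 ⇒ 1;  out={1}∪out(1)={1}
  fail(4) 'daad': from fail(3)=8 chase 'd': 8 ⇒ 9;  out=∅∪out(9)={1}
  fail(5) 'daadd': from fail(4)=9 chase 'd': 9→1→0 ⇒ 1;  out=∅∪out(1)=∅
  fail(6) 'daaddb': from fail(5)=1 chase 'b': 1→0 ⇒ 0;  out={0}∪out(0)={0}

Scan:
i=0 'd': node 0→1
i=1 'a': node 1→2
i=2 'a': node 2→3
i=3 'd': node 3→4  emit P1@[1:3]
i=4 'd': node 4→5
i=5 'b': node 5→6  emit P0@[0:5]
i=6 'a': node 6→7 (via fail)
i=7 'a': node 7→8
i=8 'd': node 8→9  emit P1@[6:8]
i=9 'd': node 9→1 (via fail)
i=10 'a': node 1→2
i=11 'a': node 2→3
i=12 'd': node 3→4  emit P1@[10:12]
i=13 'd': node 4→5
i=14 'b': node 5→6  emit P0@[9:14]
i=15 'c': node 6→0 (via fail)
i=16 'd': node 0→1
i=17 'a': node 1→2
i=18 'a': node 2→3
i=19 'd': node 3→4  emit P1@[17:19]
i=20 'd': node 4→5

Result: [[3,1],[5,0],[8,1],[12,1],[14,0],[19,1]]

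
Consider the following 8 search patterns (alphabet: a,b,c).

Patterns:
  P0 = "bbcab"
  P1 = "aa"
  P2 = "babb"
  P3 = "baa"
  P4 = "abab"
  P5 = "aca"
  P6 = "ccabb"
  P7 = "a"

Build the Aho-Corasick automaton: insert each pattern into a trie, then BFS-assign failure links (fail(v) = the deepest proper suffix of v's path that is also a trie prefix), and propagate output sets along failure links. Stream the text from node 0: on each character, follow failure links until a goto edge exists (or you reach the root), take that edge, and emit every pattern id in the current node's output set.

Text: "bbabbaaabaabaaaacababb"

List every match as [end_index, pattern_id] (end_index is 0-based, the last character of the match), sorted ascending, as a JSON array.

Build:
Trie (insert patterns):
  0='ε' goto a→6 b→1 c→17
  1='b' goto a→8 b→2
  2='bb' goto c→3
  3='bbc' goto a→4
  4='bbca' goto b→5
  5='bbcab' goto ·  [P0 ends]
  6='a' goto a→7 b→12 c→15  [P7 ends]
  7='aa' goto ·  [P1 ends]
  8='ba' goto a→11 b→9
  9='bab' goto b→10
  10='babb' goto ·  [P2 ends]
  11='baa' goto ·  [P3 ends]
  12='ab' goto a→13
  13='aba' goto b→14
  14='abab' goto ·  [P4 ends]
  15='ac' goto a→16
  16='aca' goto ·  [P5 ends]
  17='c' goto c→18
  18='cc' goto a→19
  19='cca' goto b→20
  20='ccab' goto b→21
  21='ccabb' goto ·  [P6 ends]

BFS fail/out derivation:
  n1('b'): parent n0 fail=0; on 'b' 0 → fail=0;  out ∅∪∅=∅
  n6('a'): parent n0 fail=0; on 'a' 0 → fail=0;  out {7}∪∅={7}
  n17('c'): parent n0 fail=0; on 'c' 0 → fail=0;  out ∅∪∅=∅
  n2('bb'): parent n1 fail=0; on 'b' 0 → fail=1;  out ∅∪∅=∅
  n7('aa'): parent n6 fail=0; on 'a' 0 → fail=6;  out {1}∪{7}={1,7}
  n8('ba'): parent n1 fail=0; on 'a' 0 → fail=6;  out ∅∪{7}={7}
  n12('ab'): parent n6 fail=0; on 'b' 0 → fail=1;  out ∅∪∅=∅
  n15('ac'): parent n6 fail=0; on 'c' 0 → fail=17;  out ∅∪∅=∅
  n18('cc'): parent n17 fail=0; on 'c' 0 → fail=17;  out ∅∪∅=∅
  n3('bbc'): parent n2 fail=1; on 'c' 1→0 → fail=17;  out ∅∪∅=∅
  n9('bab'): parent n8 fail=6; on 'b' 6 → fail=12;  out ∅∪∅=∅
  n11('baa'): parent n8 fail=6; on 'a' 6 → fail=7;  out {3}∪{1,7}={1,3,7}
  n13('aba'): parent n12 fail=1; on 'a' 1 → fail=8;  out ∅∪{7}={7}
  n16('aca'): parent n15 fail=17; on 'a' 17→0 → fail=6;  out {5}∪{7}={5,7}
  n19('cca'): parent n18 fail=17; on 'a' 17→0 → fail=6;  out ∅∪{7}={7}
  n4('bbca'): parent n3 fail=17; on 'a' 17→0 → fail=6;  out ∅∪{7}={7}
  n10('babb'): parent n9 fail=12; on 'b' 12→1 → fail=2;  out {2}∪∅={2}
  n14('abab'): parent n13 fail=8; on 'b' 8 → fail=9;  out {4}∪∅={4}
  n20('ccab'): parent n19 fail=6; on 'b' 6 → fail=12;  out ∅∪∅=∅
  n5('bbcab'): parent n4 fail=6; on 'b' 6 → fail=12;  out {0}∪∅={0}
  n21('ccabb'): parent n20 fail=12; on 'b' 12→1 → fail=2;  out {6}∪∅={6}

Scan:
[0] read 'b'  n0⇒n1
[1] read 'b'  n1⇒n2
[2] read 'a'  n2⇒n8 ·f  → match P7@[2:2]
[3] read 'b'  n8⇒n9
[4] read 'b'  n9⇒n10  → match P2@[1:4]
[5] read 'a'  n10⇒n8 ·f  → match P7@[5:5]
[6] read 'a'  n8⇒n11  → match P1@[5:6],P3@[4:6],P7@[6:6]
[7] read 'a'  n11⇒n7 ·f  → match P1@[6:7],P7@[7:7]
[8] read 'b'  n7⇒n12 ·f
[9] read 'a'  n12⇒n13  → match P7@[9:9]
[10] read 'a'  n13⇒n11 ·f  → match P1@[9:10],P3@[8:10],P7@[10:10]
[11] read 'b'  n11⇒n12 ·f
[12] read 'a'  n12⇒n13  → match P7@[12:12]
[13] read 'a'  n13⇒n11 ·f  → match P1@[12:13],P3@[11:13],P7@[13:13]
[14] read 'a'  n11⇒n7 ·f  → match P1@[13:14],P7@[14:14]
[15] read 'a'  n7⇒n7 ·f  → match P1@[14:15],P7@[15:15]
[16] read 'c'  n7⇒n15 ·f
[17] read 'a'  n15⇒n16  → match P5@[15:17],P7@[17:17]
[18] read 'b'  n16⇒n12 ·f
[19] read 'a'  n12⇒n13  → match P7@[19:19]
[20] read 'b'  n13⇒n14  → match P4@[17:20]
[21] read 'b'  n14⇒n10 ·f  → match P2@[18:21]

All matches (sorted): [[2,7],[4,2],[5,7],[6,1],[6,3],[6,7],[7,1],[7,7],[9,7],[10,1],[10,3],[10,7],[12,7],[13,1],[13,3],[13,7],[14,1],[14,7],[15,1],[15,7],[17,5],[17,7],[19,7],[20,4],[21,2]]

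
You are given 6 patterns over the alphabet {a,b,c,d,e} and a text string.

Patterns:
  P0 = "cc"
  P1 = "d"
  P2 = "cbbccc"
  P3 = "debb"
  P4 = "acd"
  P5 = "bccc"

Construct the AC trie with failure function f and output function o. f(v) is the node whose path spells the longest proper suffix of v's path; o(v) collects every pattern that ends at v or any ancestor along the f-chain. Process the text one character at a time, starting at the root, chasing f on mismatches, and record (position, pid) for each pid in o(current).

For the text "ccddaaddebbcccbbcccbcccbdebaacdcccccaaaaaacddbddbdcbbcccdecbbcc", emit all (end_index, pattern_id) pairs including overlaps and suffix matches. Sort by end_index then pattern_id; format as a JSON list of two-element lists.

Build automaton:
Trie nodes:
  n0 'ε': a→12 b→15 c→1 d→3
  n1 'c': b→4 c→2
  n2 'cc': ·  [P0 ends]
  n3 'd': e→9  [P1 ends]
  n4 'cb': b→5
  n5 'cbb': c→6
  n6 'cbbc': c→7
  n7 'cbbcc': c→8
  n8 'cbbccc': ·  [P2 ends]
  n9 'de': b→10
  n10 'deb': b→11
  n11 'debb': ·  [P3 ends]
  n12 'a': c→13
  n13 'ac': d→14
  n14 'acd': ·  [P4 ends]
  n15 'b': c→16
  n16 'bc': c→17
  n17 'bcc': c→18
  n18 'bccc': ·  [P5 ends]

BFS fail/out derivation:
  n1('c'): parent n0 fail=0; on 'c' 0 → fail=0;  out ∅∪∅=∅
  n3('d'): parent n0 fail=0; on 'd' 0 → fail=0;  out {1}∪∅={1}
  n12('a'): parent n0 fail=0; on 'a' 0 → fail=0;  out ∅∪∅=∅
  n15('b'): parent n0 fail=0; on 'b' 0 → fail=0;  out ∅∪∅=∅
  n2('cc'): parent n1 fail=0; on 'c' 0 → fail=1;  out {0}∪∅={0}
  n4('cb'): parent n1 fail=0; on 'b' 0 → fail=15;  out ∅∪∅=∅
  n9('de'): parent n3 fail=0; on 'e' 0 → fail=0;  out ∅∪∅=∅
  n13('ac'): parent n12 fail=0; on 'c' 0 → fail=1;  out ∅∪∅=∅
  n16('bc'): parent n15 fail=0; on 'c' 0 → fail=1;  out ∅∪∅=∅
  n5('cbb'): parent n4 fail=15; on 'b' 15→0 → fail=15;  out ∅∪∅=∅
  n10('deb'): parent n9 fail=0; on 'b' 0 → fail=15;  out ∅∪∅=∅
  n14('acd'): parent n13 fail=1; on 'd' 1→0 → fail=3;  out {4}∪{1}={1,4}
  n17('bcc'): parent n16 fail=1; on 'c' 1 → fail=2;  out ∅∪{0}={0}
  n6('cbbc'): parent n5 fail=15; on 'c' 15 → fail=16;  out ∅∪∅=∅
  n11('debb'): parent n10 fail=15; on 'b' 15→0 → fail=15;  out {3}∪∅={3}
  n18('bccc'): parent n17 fail=2; on 'c' 2→1 → fail=2;  out {5}∪{0}={0,5}
  n7('cbbcc'): parent n6 fail=16; on 'c' 16 → fail=17;  out ∅∪{0}={0}
  n8('cbbccc'): parent n7 fail=17; on 'c' 17 → fail=18;  out {2}∪{0,5}={0,2,5}

Run:
[0] read 'c'  n0⇒n1
[1] read 'c'  n1⇒n2  → match P0@[0:1]
[2] read 'd'  n2⇒n3 (via fail)  → match P1@[2:2]
[3] read 'd'  n3⇒n3 (via fail)  → match P1@[3:3]
[4] read 'a'  n3⇒n12 (via fail)
[5] read 'a'  n12⇒n12 (via fail)
[6] read 'd'  n12⇒n3 (via fail)  → match P1@[6:6]
[7] read 'd'  n3⇒n3 (via fail)  → match P1@[7:7]
[8] read 'e'  n3⇒n9
[9] read 'b'  n9⇒n10
[10] read 'b'  n10⇒n11  → match P3@[7:10]
[11] read 'c'  n11⇒n16 (via fail)
[12] read 'c'  n16⇒n17  → match P0@[11:12]
[13] read 'c'  n17⇒n18  → match P0@[12:13],P5@[10:13]
[14] read 'b'  n18⇒n4 (via fail)
[15] read 'b'  n4⇒n5
[16] read 'c'  n5⇒n6
[17] read 'c'  n6⇒n7  → match P0@[16:17]
[18] read 'c'  n7⇒n8  → match P0@[17:18],P2@[13:18],P5@[15:18]
[19] read 'b'  n8⇒n4 (via fail)
[20] read 'c'  n4⇒n16 (via fail)
[21] read 'c'  n16⇒n17  → match P0@[20:21]
[22] read 'c'  n17⇒n18  → match P0@[21:22],P5@[19:22]
[23] read 'b'  n18⇒n4 (via fail)
[24] read 'd'  n4⇒n3 (via fail)  → match P1@[24:24]
[25] read 'e'  n3⇒n9
[26] read 'b'  n9⇒n10
[27] read 'a'  n10⇒n12 (via fail)
[28] read 'a'  n12⇒n12 (via fail)
[29] read 'c'  n12⇒n13
[30] read 'd'  n13⇒n14  → match P1@[30:30],P4@[28:30]
[31] read 'c'  n14⇒n1 (via fail)
[32] read 'c'  n1⇒n2  → match P0@[31:32]
[33] read 'c'  n2⇒n2 (via fail)  → match P0@[32:33]
[34] read 'c'  n2⇒n2 (via fail)  → match P0@[33:34]
[35] read 'c'  n2⇒n2 (via fail)  → match P0@[34:35]
[36] read 'a'  n2⇒n12 (via fail)
[37] read 'a'  n12⇒n12 (via fail)
[38] read 'a'  n12⇒n12 (via fail)
[39] read 'a'  n12⇒n12 (via fail)
[40] read 'a'  n12⇒n12 (via fail)
[41] read 'a'  n12⇒n12 (via fail)
[42] read 'c'  n12⇒n13
[43] read 'd'  n13⇒n14  → match P1@[43:43],P4@[41:43]
[44] read 'd'  n14⇒n3 (via fail)  → match P1@[44:44]
[45] read 'b'  n3⇒n15 (via fail)
[46] read 'd'  n15⇒n3 (via fail)  → match P1@[46:46]
[47] read 'd'  n3⇒n3 (via fail)  → match P1@[47:47]
[48] read 'b'  n3⇒n15 (via fail)
[49] read 'd'  n15⇒n3 (via fail)  → match P1@[49:49]
[50] read 'c'  n3⇒n1 (via fail)
[51] read 'b'  n1⇒n4
[52] read 'b'  n4⇒n5
[53] read 'c'  n5⇒n6
[54] read 'c'  n6⇒n7  → match P0@[53:54]
[55] read 'c'  n7⇒n8  → match P0@[54:55],P2@[50:55],P5@[52:55]
[56] read 'd'  n8⇒n3 (via fail)  → match P1@[56:56]
[57] read 'e'  n3⇒n9
[58] read 'c'  n9⇒n1 (via fail)
[59] read 'b'  n1⇒n4
[60] read 'b'  n4⇒n5
[61] read 'c'  n5⇒n6
[62] read 'c'  n6⇒n7  → match P0@[61:62]

All matches (sorted): [[1,0],[2,1],[3,1],[6,1],[7,1],[10,3],[12,0],[13,0],[13,5],[17,0],[18,0],[18,2],[18,5],[21,0],[22,0],[22,5],[24,1],[30,1],[30,4],[32,0],[33,0],[34,0],[35,0],[43,1],[43,4],[44,1],[46,1],[47,1],[49,1],[54,0],[55,0],[55,2],[55,5],[56,1],[62,0]]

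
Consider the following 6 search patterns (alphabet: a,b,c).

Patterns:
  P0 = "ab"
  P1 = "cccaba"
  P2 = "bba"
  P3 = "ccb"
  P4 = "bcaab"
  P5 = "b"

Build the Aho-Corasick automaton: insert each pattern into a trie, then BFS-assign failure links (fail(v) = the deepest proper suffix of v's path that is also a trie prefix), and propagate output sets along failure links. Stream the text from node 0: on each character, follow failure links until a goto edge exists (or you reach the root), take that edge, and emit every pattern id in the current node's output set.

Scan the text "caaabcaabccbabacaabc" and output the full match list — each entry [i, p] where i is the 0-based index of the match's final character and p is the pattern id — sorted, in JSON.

Build:
Trie nodes:
  0='ε' goto a→1 b→9 c→3
  1='a' goto b→2
  2='ab' goto ·  [P0 ends]
  3='c' goto c→4
  4='cc' goto b→12 c→5
  5='ccc' goto a→6
  6='ccca' goto b→7
  7='cccab' goto a→8
  8='cccaba' goto ·  [P1 ends]
  9='b' goto b→10 c→13  [P5 ends]
  10='bb' goto a→11
  11='bba' goto ·  [P2 ends]
  12='ccb' goto ·  [P3 ends]
  13='bc' goto a→14
  14='bca' goto a→15
  15='bcaa' goto b→16
  16='bcaab' goto ·  [P4 ends]

Failure links (BFS by depth):
  n1('a'): parent n0 fail=0; on 'a' 0 → fail=0;  out ∅∪∅=∅
  n3('c'): parent n0 fail=0; on 'c' 0 → fail=0;  out ∅∪∅=∅
  n9('b'): parent n0 fail=0; on 'b' 0 → fail=0;  out {5}∪∅={5}
  n2('ab'): parent n1 fail=0; on 'b' 0 → fail=9;  out {0}∪{5}={0,5}
  n4('cc'): parent n3 fail=0; on 'c' 0 → fail=3;  out ∅∪∅=∅
  n10('bb'): parent n9 fail=0; on 'b' 0 → fail=9;  out ∅∪{5}={5}
  n13('bc'): parent n9 fail=0; on 'c' 0 → fail=3;  out ∅∪∅=∅
  n5('ccc'): parent n4 fail=3; on 'c' 3 → fail=4;  out ∅∪∅=∅
  n11('bba'): parent n10 fail=9; on 'a' 9→0 → fail=1;  out {2}∪∅={2}
  n12('ccb'): parent n4 fail=3; on 'b' 3→0 → fail=9;  out {3}∪{5}={3,5}
  n14('bca'): parent n13 fail=3; on 'a' 3→0 → fail=1;  out ∅∪∅=∅
  n6('ccca'): parent n5 fail=4; on 'a' 4→3→0 → fail=1;  out ∅∪∅=∅
  n15('bcaa'): parent n14 fail=1; on 'a' 1→0 → fail=1;  out ∅∪∅=∅
  n7('cccab'): parent n6 fail=1; on 'b' 1 → fail=2;  out ∅∪{0,5}={0,5}
  n16('bcaab'): parent n15 fail=1; on 'b' 1 → fail=2;  out {4}∪{0,5}={0,4,5}
  n8('cccaba'): parent n7 fail=2; on 'a' 2→9→0 → fail=1;  out {1}∪∅={1}

Run:
pos 0 'c': at 3
pos 1 'a': at 1 ·f
pos 2 'a': at 1 ·f
pos 3 'a': at 1 ·f
pos 4 'b': at 2  ** P0@[3:4],P5@[4:4]
pos 5 'c': at 13 ·f
pos 6 'a': at 14
pos 7 'a': at 15
pos 8 'b': at 16  ** P0@[7:8],P4@[4:8],P5@[8:8]
pos 9 'c': at 13 ·f
pos 10 'c': at 4 ·f
pos 11 'b': at 12  ** P3@[9:11],P5@[11:11]
pos 12 'a': at 1 ·f
pos 13 'b': at 2  ** P0@[12:13],P5@[13:13]
pos 14 'a': at 1 ·f
pos 15 'c': at 3 ·f
pos 16 'a': at 1 ·f
pos 17 'a': at 1 ·f
pos 18 'b': at 2  ** P0@[17:18],P5@[18:18]
pos 19 'c': at 13 ·f

Matches: [[4,0],[4,5],[8,0],[8,4],[8,5],[11,3],[11,5],[13,0],[13,5],[18,0],[18,5]]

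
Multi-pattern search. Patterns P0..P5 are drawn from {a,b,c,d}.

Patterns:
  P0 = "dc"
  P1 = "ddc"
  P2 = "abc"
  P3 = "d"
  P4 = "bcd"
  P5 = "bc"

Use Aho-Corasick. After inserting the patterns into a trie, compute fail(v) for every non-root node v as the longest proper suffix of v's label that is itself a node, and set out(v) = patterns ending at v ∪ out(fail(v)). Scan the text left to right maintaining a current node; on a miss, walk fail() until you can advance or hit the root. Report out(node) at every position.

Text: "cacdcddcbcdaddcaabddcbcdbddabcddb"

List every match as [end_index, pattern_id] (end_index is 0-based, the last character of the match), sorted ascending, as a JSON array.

Construct AC machine:
Trie nodes:
  n0 'ε': a→5 b→8 d→1
  n1 'd': c→2 d→3  [P3 ends]
  n2 'dc': ·  [P0 ends]
  n3 'dd': c→4
  n4 'ddc': ·  [P1 ends]
  n5 'a': b→6
  n6 'ab': c→7
  n7 'abc': ·  [P2 ends]
  n8 'b': c→9
  n9 'bc': d→10  [P5 ends]
  n10 'bcd': ·  [P4 ends]

BFS fail/out derivation:
  fail(1) 'd': from fail(0)=0 chase 'd': 0 ⇒ 0;  out={3}∪out(0)={3}
  fail(5) 'a': from fail(0)=0 chase 'a': 0 ⇒ 0;  out=∅∪out(0)=∅
  fail(8) 'b': from fail(0)=0 chase 'b': 0 ⇒ 0;  out=∅∪out(0)=∅
  fail(2) 'dc': from fail(1)=0 chase 'c': 0 ⇒ 0;  out={0}∪out(0)={0}
  fail(3) 'dd': from fail(1)=0 chase 'd': 0 ⇒ 1;  out=∅∪out(1)={3}
  fail(6) 'ab': from fail(5)=0 chase 'b': 0 ⇒ 8;  out=∅∪out(8)=∅
  fail(9) 'bc': from fail(8)=0 chase 'c': 0 ⇒ 0;  out={5}∪out(0)={5}
  fail(4) 'ddc': from fail(3)=1 chase 'c': 1 ⇒ 2;  out={1}∪out(2)={0,1}
  fail(7) 'abc': from fail(6)=8 chase 'c': 8 ⇒ 9;  out={2}∪out(9)={2,5}
  fail(10) 'bcd': from fail(9)=0 chase 'd': 0 ⇒ 1;  out={4}∪out(1)={3,4}

Scan:
i=0 'c': node 0→0
i=1 'a': node 0→5
i=2 'c': node 5→0 (via fail)
i=3 'd': node 0→1  ** P3@[3:3]
i=4 'c': node 1→2  ** P0@[3:4]
i=5 'd': node 2→1 (via fail)  ** P3@[5:5]
i=6 'd': node 1→3  ** P3@[6:6]
i=7 'c': node 3→4  ** P0@[6:7],P1@[5:7]
i=8 'b': node 4→8 (via fail)
i=9 'c': node 8→9  ** P5@[8:9]
i=10 'd': node 9→10  ** P3@[10:10],P4@[8:10]
i=11 'a': node 10→5 (via fail)
i=12 'd': node 5→1 (via fail)  ** P3@[12:12]
i=13 'd': node 1→3  ** P3@[13:13]
i=14 'c': node 3→4  ** P0@[13:14],P1@[12:14]
i=15 'a': node 4→5 (via fail)
i=16 'a': node 5→5 (via fail)
i=17 'b': node 5→6
i=18 'd': node 6→1 (via fail)  ** P3@[18:18]
i=19 'd': node 1→3  ** P3@[19:19]
i=20 'c': node 3→4  ** P0@[19:20],P1@[18:20]
i=21 'b': node 4→8 (via fail)
i=22 'c': node 8→9  ** P5@[21:22]
i=23 'd': node 9→10  ** P3@[23:23],P4@[21:23]
i=24 'b': node 10→8 (via fail)
i=25 'd': node 8→1 (via fail)  ** P3@[25:25]
i=26 'd': node 1→3  ** P3@[26:26]
i=27 'a': node 3→5 (via fail)
i=28 'b': node 5→6
i=29 'c': node 6→7  ** P2@[27:29],P5@[28:29]
i=30 'd': node 7→10 (via fail)  ** P3@[30:30],P4@[28:30]
i=31 'd': node 10→3 (via fail)  ** P3@[31:31]
i=32 'b': node 3→8 (via fail)

Matches: [[3,3],[4,0],[5,3],[6,3],[7,0],[7,1],[9,5],[10,3],[10,4],[12,3],[13,3],[14,0],[14,1],[18,3],[19,3],[20,0],[20,1],[22,5],[23,3],[23,4],[25,3],[26,3],[29,2],[29,5],[30,3],[30,4],[31,3]]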